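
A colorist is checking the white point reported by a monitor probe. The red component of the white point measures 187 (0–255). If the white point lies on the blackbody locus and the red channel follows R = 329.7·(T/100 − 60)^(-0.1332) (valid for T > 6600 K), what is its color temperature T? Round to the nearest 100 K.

13100 K

(t − 60)^(-0.1332) = 187/329.7 = 0.56718.
t − 60 = 0.56718^(1/-0.1332) = 0.56718^(-7.508) = 70.620, so t = 130.620.
T = 100·t = 13062 K → 13100 K to the nearest 100 K.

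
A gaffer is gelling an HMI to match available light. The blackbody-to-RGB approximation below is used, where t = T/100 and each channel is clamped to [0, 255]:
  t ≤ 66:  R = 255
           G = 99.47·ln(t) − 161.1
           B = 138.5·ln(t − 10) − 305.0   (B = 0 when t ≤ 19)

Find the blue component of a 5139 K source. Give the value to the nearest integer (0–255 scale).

211

t = 5139/100 = 51.39; the t ≤ 66 branch applies.
B = 138.5·ln(51.39 − 10) − 305.0 = 138.5·ln 41.39 − 305.0 = 138.5·3.7230 − 305.0 = 210.641.
Rounded: 211.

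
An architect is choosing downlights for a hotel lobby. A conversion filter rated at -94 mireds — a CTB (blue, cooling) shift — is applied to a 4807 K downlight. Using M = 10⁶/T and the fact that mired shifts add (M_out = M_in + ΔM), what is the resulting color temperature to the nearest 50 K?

M_in = 10⁶/4807 = 208.03 mireds.
M_out = 208.03 + (-94) = 114.03 mireds.
T_out = 10⁶/114.03 = 8769.6 K → 8750 K.

8750 K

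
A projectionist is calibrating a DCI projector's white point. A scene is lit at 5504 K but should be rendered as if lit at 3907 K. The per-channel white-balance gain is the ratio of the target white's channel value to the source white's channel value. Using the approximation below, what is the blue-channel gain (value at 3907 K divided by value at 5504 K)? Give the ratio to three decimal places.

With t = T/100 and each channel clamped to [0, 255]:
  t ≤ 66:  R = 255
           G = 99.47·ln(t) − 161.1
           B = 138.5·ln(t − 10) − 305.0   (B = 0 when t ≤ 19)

0.727

At 5504 K (t = 55.04):
  B = 138.5·ln(55.04 − 10) − 305.0 = 138.5·ln 45.04 − 305.0 = 138.5·3.8076 − 305.0 = 222.346.
At 3907 K (t = 39.07):
  B = 138.5·ln(39.07 − 10) − 305.0 = 138.5·ln 29.07 − 305.0 = 138.5·3.3697 − 305.0 = 161.704.
Gain = 161.704 / 222.346 = 0.7273 → 0.727.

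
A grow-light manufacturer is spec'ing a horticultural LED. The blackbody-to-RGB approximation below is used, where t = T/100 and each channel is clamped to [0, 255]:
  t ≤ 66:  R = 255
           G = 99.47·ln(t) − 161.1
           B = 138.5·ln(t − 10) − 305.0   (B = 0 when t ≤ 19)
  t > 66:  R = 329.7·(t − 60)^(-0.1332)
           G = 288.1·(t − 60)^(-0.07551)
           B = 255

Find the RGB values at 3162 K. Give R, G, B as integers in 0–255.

t = 3162/100 = 31.62; the t ≤ 66 branch applies.
R = 255 by definition for t ≤ 66.
G = 99.47·ln 31.62 − 161.1 = 99.47·3.4538 − 161.1 = 182.448.
B = 138.5·ln(31.62 − 10) − 305.0 = 138.5·ln 21.62 − 305.0 = 138.5·3.0736 − 305.0 = 120.696.
Rounded: (255, 182, 121).

R=255, G=182, B=121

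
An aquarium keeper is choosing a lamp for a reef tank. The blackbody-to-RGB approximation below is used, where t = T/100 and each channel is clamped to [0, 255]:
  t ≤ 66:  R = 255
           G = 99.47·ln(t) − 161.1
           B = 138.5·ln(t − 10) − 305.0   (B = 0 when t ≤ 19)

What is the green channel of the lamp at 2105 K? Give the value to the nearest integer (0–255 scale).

142

t = 2105/100 = 21.05; the t ≤ 66 branch applies.
G = 99.47·ln 21.05 − 161.1 = 99.47·3.0469 − 161.1 = 141.975.
Rounded: 142.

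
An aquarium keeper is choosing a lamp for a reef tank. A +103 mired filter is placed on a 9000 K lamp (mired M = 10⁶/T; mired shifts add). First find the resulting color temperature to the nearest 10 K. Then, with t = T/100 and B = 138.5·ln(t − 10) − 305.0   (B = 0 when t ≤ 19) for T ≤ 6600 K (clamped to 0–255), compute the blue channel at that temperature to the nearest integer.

194

M_in = 10⁶/9000 = 111.11; M_out = 111.11 + (+103) = 214.11.
T_out = 10⁶/214.11 = 4670.5 K → 4670 K; t = 46.7.
B = 138.5·ln(46.7 − 10) − 305.0 = 138.5·ln 36.7 − 305.0 = 138.5·3.6028 − 305.0 = 193.985.
Rounded: 194.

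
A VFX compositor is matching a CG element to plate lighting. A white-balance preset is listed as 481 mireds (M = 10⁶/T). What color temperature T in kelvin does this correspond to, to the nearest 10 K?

2080 K

T = 10⁶ / 481 = 2079.00 K → 2080 K.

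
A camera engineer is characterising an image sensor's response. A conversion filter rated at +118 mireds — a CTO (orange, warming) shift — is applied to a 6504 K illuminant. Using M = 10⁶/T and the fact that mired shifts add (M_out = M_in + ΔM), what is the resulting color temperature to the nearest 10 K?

3680 K

M_in = 10⁶/6504 = 153.75 mireds.
M_out = 153.75 + (+118) = 271.75 mireds.
T_out = 10⁶/271.75 = 3679.8 K → 3680 K.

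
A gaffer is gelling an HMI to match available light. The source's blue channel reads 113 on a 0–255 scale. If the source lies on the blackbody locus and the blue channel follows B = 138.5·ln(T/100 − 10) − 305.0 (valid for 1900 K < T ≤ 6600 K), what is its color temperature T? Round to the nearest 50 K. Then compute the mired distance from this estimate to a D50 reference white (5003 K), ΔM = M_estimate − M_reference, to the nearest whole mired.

ln(t − 10) = (113 + 305.0) / 138.5 = 3.0181.
t − 10 = e^3.0181 = 20.451, so t = 30.451.
T = 100·t = 3045 K → 3050 K to the nearest 50 K.
M_estimate = 10⁶/3050 = 327.87; M_reference = 10⁶/5003 = 199.88.
ΔM = 327.87 − 199.88 = 127.99 → +128 mireds.

+128 mireds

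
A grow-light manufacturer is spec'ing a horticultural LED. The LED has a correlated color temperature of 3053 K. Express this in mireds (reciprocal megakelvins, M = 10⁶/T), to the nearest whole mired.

M = 10⁶ / 3053 = 327.547 → 328 mireds.

328 mireds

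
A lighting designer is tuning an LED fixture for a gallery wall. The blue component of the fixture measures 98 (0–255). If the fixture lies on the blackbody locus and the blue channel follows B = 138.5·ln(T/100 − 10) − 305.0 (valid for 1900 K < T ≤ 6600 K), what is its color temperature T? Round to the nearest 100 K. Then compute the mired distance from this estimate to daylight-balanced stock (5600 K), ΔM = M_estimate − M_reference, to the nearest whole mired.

ln(t − 10) = (98 + 305.0) / 138.5 = 2.9097.
t − 10 = e^2.9097 = 18.352, so t = 28.352.
T = 100·t = 2835 K → 2800 K to the nearest 100 K.
M_estimate = 10⁶/2800 = 357.14; M_reference = 10⁶/5600 = 178.57.
ΔM = 357.14 − 178.57 = 178.57 → +179 mireds.

+179 mireds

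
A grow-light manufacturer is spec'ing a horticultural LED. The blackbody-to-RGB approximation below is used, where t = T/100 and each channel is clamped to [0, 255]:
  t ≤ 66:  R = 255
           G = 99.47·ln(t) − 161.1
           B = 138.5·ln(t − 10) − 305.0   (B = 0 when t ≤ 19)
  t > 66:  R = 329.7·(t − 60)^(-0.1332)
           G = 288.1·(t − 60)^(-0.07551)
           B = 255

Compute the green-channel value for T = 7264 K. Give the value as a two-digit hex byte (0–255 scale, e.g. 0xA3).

0xEE

t = 7264/100 = 72.64; the t > 66 branch applies.
G = 288.1·(72.64 − 60)^(-0.07551) = 288.1·12.64^(-0.07551) = 288.1·0.82567 = 237.876.
Rounded: 238; in hex, 0xEE.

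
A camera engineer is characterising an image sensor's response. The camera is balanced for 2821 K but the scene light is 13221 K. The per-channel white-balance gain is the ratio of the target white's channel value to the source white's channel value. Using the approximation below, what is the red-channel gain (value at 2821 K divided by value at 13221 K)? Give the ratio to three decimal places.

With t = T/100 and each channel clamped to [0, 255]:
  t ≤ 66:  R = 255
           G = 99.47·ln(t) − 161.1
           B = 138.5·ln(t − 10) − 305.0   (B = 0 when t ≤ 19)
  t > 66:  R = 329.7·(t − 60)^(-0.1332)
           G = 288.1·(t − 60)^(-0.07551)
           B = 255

1.368

At 13221 K (t = 132.21):
  R = 329.7·(132.21 − 60)^(-0.1332) = 329.7·72.21^(-0.1332) = 329.7·0.56550 = 186.446.
At 2821 K (t = 28.21):
  R = 255 by definition for t ≤ 66.
Gain = 255.000 / 186.446 = 1.3677 → 1.368.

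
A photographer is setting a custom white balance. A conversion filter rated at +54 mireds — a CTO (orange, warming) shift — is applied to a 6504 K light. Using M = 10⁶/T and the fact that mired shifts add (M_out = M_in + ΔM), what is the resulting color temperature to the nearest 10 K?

4810 K

M_in = 10⁶/6504 = 153.75 mireds.
M_out = 153.75 + (+54) = 207.75 mireds.
T_out = 10⁶/207.75 = 4813.4 K → 4810 K.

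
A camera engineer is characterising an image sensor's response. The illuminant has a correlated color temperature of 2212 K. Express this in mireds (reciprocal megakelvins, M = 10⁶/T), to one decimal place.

M = 10⁶ / 2212 = 452.080 → 452.1 mireds.

452.1 mireds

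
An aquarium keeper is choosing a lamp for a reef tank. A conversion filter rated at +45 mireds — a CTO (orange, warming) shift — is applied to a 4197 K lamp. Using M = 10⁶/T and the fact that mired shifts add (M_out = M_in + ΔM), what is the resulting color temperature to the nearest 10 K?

3530 K

M_in = 10⁶/4197 = 238.27 mireds.
M_out = 238.27 + (+45) = 283.27 mireds.
T_out = 10⁶/283.27 = 3530.3 K → 3530 K.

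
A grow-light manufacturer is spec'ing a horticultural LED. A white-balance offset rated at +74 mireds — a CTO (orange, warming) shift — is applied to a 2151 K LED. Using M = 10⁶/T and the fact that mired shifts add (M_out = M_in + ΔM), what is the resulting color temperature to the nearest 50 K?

M_in = 10⁶/2151 = 464.90 mireds.
M_out = 464.90 + (+74) = 538.90 mireds.
T_out = 10⁶/538.90 = 1855.6 K → 1850 K.

1850 K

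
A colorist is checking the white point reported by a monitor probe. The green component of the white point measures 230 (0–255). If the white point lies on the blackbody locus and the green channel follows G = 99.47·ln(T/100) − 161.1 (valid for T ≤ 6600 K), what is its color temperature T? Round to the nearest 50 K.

ln t = (230 + 161.1) / 99.47 = 3.9318.
t = e^3.9318 = 51.001.
T = 100·t = 5100 K → 5100 K to the nearest 50 K.

5100 K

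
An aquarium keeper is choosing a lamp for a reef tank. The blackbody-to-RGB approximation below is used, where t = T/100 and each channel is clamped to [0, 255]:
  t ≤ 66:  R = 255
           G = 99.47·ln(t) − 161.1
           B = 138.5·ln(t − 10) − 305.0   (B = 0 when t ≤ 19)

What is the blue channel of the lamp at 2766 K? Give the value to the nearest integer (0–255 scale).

93

t = 2766/100 = 27.66; the t ≤ 66 branch applies.
B = 138.5·ln(27.66 − 10) − 305.0 = 138.5·ln 17.66 − 305.0 = 138.5·2.8713 − 305.0 = 92.675.
Rounded: 93.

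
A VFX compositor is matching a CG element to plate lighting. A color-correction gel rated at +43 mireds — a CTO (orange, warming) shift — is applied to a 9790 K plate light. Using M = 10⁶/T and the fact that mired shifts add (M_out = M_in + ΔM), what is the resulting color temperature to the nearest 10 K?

M_in = 10⁶/9790 = 102.15 mireds.
M_out = 102.15 + (+43) = 145.15 mireds.
T_out = 10⁶/145.15 = 6889.7 K → 6890 K.

6890 K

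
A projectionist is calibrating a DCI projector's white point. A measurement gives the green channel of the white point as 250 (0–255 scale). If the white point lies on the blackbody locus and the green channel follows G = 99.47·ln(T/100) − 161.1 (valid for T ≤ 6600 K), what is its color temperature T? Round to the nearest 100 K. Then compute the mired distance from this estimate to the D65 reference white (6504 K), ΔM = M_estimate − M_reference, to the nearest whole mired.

ln t = (250 + 161.1) / 99.47 = 4.1329.
t = e^4.1329 = 62.359.
T = 100·t = 6236 K → 6200 K to the nearest 100 K.
M_estimate = 10⁶/6200 = 161.29; M_reference = 10⁶/6504 = 153.75.
ΔM = 161.29 − 153.75 = 7.54 → +8 mireds.

+8 mireds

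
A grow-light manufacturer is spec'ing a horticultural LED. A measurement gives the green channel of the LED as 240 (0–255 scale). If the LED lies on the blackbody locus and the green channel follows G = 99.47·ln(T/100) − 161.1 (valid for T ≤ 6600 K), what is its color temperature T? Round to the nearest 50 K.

5650 K

ln t = (240 + 161.1) / 99.47 = 4.0324.
t = e^4.0324 = 56.394.
T = 100·t = 5639 K → 5650 K to the nearest 50 K.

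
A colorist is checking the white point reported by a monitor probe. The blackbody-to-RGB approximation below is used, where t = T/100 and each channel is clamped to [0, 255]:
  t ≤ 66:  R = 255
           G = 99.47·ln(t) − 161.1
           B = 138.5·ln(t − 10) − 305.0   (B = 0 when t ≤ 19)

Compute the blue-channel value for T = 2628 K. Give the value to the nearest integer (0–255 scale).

81

t = 2628/100 = 26.28; the t ≤ 66 branch applies.
B = 138.5·ln(26.28 − 10) − 305.0 = 138.5·ln 16.28 − 305.0 = 138.5·2.7899 − 305.0 = 81.406.
Rounded: 81.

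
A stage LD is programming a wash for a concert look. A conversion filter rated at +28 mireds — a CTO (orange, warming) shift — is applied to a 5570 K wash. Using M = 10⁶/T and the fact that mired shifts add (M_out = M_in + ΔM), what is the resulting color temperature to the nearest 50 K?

M_in = 10⁶/5570 = 179.53 mireds.
M_out = 179.53 + (+28) = 207.53 mireds.
T_out = 10⁶/207.53 = 4818.5 K → 4800 K.

4800 K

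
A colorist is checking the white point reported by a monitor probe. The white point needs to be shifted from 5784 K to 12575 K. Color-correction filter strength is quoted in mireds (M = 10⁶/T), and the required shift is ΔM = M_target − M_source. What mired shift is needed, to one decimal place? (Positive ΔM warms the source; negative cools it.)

M_source = 10⁶/5784 = 172.891; M_target = 10⁶/12575 = 79.523.
ΔM = 79.523 − 172.891 = -93.368 → -93.4 mireds, a cooling shift.

-93.4 mireds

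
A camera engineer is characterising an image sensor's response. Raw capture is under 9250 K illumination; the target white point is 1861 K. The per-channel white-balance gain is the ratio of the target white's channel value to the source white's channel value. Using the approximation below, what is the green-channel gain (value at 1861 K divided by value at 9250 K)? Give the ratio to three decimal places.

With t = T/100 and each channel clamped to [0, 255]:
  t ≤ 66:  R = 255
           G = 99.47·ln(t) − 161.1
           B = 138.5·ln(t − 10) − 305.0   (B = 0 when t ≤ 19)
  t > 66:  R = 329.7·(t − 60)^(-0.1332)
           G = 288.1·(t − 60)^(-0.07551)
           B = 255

At 9250 K (t = 92.5):
  G = 288.1·(92.5 − 60)^(-0.07551) = 288.1·32.5^(-0.07551) = 288.1·0.76884 = 221.504.
At 1861 K (t = 18.61):
  G = 99.47·ln 18.61 − 161.1 = 99.47·2.9237 − 161.1 = 129.720.
Gain = 129.720 / 221.504 = 0.5856 → 0.586.

0.586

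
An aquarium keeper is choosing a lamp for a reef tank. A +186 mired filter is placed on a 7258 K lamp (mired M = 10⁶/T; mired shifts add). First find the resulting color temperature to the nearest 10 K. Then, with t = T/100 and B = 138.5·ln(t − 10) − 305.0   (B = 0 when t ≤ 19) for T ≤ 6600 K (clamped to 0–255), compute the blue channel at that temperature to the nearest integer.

M_in = 10⁶/7258 = 137.78; M_out = 137.78 + (+186) = 323.78.
T_out = 10⁶/323.78 = 3088.5 K → 3090 K; t = 30.9.
B = 138.5·ln(30.9 − 10) − 305.0 = 138.5·ln 20.9 − 305.0 = 138.5·3.0397 − 305.0 = 116.005.
Rounded: 116.

116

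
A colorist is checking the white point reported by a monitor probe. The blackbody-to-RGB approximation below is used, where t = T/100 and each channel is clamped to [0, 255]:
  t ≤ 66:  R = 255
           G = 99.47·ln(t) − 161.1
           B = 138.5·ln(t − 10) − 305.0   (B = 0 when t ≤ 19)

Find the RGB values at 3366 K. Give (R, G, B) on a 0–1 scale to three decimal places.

(1.000, 0.740, 0.522)

t = 3366/100 = 33.66; the t ≤ 66 branch applies.
R = 255 by definition for t ≤ 66.
G = 99.47·ln 33.66 − 161.1 = 99.47·3.5163 − 161.1 = 188.667.
B = 138.5·ln(33.66 − 10) − 305.0 = 138.5·ln 23.66 − 305.0 = 138.5·3.1638 − 305.0 = 133.184.
Dividing each by 255: (1.0000, 0.7399, 0.5223) → (1.000, 0.740, 0.522).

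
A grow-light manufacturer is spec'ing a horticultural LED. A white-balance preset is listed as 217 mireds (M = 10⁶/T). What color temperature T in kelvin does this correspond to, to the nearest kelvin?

T = 10⁶ / 217 = 4608.29 K → 4608 K.

4608 K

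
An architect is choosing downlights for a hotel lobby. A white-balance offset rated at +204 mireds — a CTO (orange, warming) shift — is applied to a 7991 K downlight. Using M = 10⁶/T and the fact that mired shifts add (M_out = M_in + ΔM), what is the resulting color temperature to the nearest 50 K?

3050 K

M_in = 10⁶/7991 = 125.14 mireds.
M_out = 125.14 + (+204) = 329.14 mireds.
T_out = 10⁶/329.14 = 3038.2 K → 3050 K.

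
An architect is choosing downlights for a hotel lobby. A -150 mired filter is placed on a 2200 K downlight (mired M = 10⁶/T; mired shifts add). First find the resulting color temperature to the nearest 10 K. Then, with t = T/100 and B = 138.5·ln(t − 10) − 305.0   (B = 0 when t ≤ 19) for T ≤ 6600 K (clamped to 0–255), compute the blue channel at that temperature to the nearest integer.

M_in = 10⁶/2200 = 454.55; M_out = 454.55 + (-150) = 304.55.
T_out = 10⁶/304.55 = 3283.6 K → 3280 K; t = 32.8.
B = 138.5·ln(32.8 − 10) − 305.0 = 138.5·ln 22.8 − 305.0 = 138.5·3.1268 − 305.0 = 128.056.
Rounded: 128.

128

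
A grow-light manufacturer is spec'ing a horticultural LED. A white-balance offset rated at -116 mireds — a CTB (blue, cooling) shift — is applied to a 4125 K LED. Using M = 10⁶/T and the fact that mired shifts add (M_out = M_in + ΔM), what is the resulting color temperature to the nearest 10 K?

7910 K

M_in = 10⁶/4125 = 242.42 mireds.
M_out = 242.42 + (-116) = 126.42 mireds.
T_out = 10⁶/126.42 = 7909.9 K → 7910 K.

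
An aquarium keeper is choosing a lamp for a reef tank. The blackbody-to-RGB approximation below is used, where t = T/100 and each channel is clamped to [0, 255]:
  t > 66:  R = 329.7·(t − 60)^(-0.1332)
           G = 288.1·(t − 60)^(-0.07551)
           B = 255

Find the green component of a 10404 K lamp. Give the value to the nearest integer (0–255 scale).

t = 10404/100 = 104.04; the t > 66 branch applies.
G = 288.1·(104.04 − 60)^(-0.07551) = 288.1·44.04^(-0.07551) = 288.1·0.75140 = 216.479.
Rounded: 216.

216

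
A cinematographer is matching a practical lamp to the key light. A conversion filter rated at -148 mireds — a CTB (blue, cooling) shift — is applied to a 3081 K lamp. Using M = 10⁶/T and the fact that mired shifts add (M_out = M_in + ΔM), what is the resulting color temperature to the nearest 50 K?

M_in = 10⁶/3081 = 324.57 mireds.
M_out = 324.57 + (-148) = 176.57 mireds.
T_out = 10⁶/176.57 = 5663.5 K → 5650 K.

5650 K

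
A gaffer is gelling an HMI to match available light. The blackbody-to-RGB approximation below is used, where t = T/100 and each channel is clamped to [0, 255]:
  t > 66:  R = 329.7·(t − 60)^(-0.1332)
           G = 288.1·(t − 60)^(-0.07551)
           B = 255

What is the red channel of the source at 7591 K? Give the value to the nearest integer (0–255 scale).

t = 7591/100 = 75.91; the t > 66 branch applies.
R = 329.7·(75.91 − 60)^(-0.1332) = 329.7·15.91^(-0.1332) = 329.7·0.69173 = 228.064.
Rounded: 228.

228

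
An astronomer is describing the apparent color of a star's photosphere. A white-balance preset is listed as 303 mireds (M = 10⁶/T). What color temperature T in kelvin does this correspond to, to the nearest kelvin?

3300 K

T = 10⁶ / 303 = 3300.33 K → 3300 K.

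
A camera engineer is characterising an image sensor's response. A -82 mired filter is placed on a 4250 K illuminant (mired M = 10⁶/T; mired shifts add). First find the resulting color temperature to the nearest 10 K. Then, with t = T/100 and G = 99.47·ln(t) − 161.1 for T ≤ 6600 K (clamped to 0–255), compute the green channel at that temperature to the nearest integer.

M_in = 10⁶/4250 = 235.29; M_out = 235.29 + (-82) = 153.29.
T_out = 10⁶/153.29 = 6523.4 K → 6520 K; t = 65.2.
G = 99.47·ln 65.2 − 161.1 = 99.47·4.1775 − 161.1 = 254.432.
Rounded: 254.

254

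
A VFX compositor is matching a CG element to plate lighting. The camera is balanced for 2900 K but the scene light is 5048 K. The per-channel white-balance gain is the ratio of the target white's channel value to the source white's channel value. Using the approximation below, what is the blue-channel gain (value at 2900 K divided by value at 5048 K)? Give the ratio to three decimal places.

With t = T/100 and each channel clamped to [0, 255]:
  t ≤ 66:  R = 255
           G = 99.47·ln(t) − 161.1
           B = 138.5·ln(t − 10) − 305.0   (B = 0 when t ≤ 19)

0.495

At 5048 K (t = 50.48):
  B = 138.5·ln(50.48 − 10) − 305.0 = 138.5·ln 40.48 − 305.0 = 138.5·3.7008 − 305.0 = 207.562.
At 2900 K (t = 29):
  B = 138.5·ln(29 − 10) − 305.0 = 138.5·ln 19 − 305.0 = 138.5·2.9444 − 305.0 = 102.805.
Gain = 102.805 / 207.562 = 0.4953 → 0.495.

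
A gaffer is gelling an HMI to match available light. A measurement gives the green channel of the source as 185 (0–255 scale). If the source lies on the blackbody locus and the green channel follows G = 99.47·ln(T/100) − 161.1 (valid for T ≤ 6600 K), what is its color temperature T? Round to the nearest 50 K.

3250 K

ln t = (185 + 161.1) / 99.47 = 3.4794.
t = e^3.4794 = 32.442.
T = 100·t = 3244 K → 3250 K to the nearest 50 K.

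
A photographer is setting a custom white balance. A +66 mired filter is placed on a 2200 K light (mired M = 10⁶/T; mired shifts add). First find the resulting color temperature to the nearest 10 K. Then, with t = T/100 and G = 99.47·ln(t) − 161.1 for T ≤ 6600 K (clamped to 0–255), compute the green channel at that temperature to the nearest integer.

133

M_in = 10⁶/2200 = 454.55; M_out = 454.55 + (+66) = 520.55.
T_out = 10⁶/520.55 = 1921.1 K → 1920 K; t = 19.2.
G = 99.47·ln 19.2 − 161.1 = 99.47·2.9549 − 161.1 = 132.825.
Rounded: 133.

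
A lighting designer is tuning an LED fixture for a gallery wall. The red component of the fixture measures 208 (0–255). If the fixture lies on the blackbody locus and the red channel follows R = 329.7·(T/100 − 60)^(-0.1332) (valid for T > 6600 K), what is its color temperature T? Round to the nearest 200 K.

(t − 60)^(-0.1332) = 208/329.7 = 0.63088.
t − 60 = 0.63088^(1/-0.1332) = 0.63088^(-7.508) = 31.763, so t = 91.763.
T = 100·t = 9176 K → 9200 K to the nearest 200 K.

9200 K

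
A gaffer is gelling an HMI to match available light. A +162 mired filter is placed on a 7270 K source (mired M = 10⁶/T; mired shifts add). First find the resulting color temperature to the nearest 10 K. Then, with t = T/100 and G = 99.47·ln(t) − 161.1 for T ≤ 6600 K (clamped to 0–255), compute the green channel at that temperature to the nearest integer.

M_in = 10⁶/7270 = 137.55; M_out = 137.55 + (+162) = 299.55.
T_out = 10⁶/299.55 = 3338.3 K → 3340 K; t = 33.4.
G = 99.47·ln 33.4 − 161.1 = 99.47·3.5086 − 161.1 = 187.896.
Rounded: 188.

188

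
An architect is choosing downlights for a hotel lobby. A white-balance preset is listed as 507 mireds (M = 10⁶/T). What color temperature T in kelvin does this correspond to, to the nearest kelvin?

T = 10⁶ / 507 = 1972.39 K → 1972 K.

1972 K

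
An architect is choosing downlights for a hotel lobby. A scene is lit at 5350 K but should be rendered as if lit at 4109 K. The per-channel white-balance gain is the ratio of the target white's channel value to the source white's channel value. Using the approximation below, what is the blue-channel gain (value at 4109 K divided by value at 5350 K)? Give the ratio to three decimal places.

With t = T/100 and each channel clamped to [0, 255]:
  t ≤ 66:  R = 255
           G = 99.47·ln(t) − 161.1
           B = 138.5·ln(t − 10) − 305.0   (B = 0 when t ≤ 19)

0.786

At 5350 K (t = 53.5):
  B = 138.5·ln(53.5 − 10) − 305.0 = 138.5·ln 43.5 − 305.0 = 138.5·3.7728 − 305.0 = 217.527.
At 4109 K (t = 41.09):
  B = 138.5·ln(41.09 − 10) − 305.0 = 138.5·ln 31.09 − 305.0 = 138.5·3.4369 − 305.0 = 171.009.
Gain = 171.009 / 217.527 = 0.7861 → 0.786.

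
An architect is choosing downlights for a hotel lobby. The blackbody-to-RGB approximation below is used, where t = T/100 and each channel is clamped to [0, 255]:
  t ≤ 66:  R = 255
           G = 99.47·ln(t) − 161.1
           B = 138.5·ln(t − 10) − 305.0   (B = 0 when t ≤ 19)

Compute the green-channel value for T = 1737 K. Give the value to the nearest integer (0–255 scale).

t = 1737/100 = 17.37; the t ≤ 66 branch applies.
G = 99.47·ln 17.37 − 161.1 = 99.47·2.8547 − 161.1 = 122.861.
Rounded: 123.

123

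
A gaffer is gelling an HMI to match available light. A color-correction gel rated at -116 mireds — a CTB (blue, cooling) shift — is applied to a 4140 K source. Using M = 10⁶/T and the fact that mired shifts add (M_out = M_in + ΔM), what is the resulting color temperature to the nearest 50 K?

M_in = 10⁶/4140 = 241.55 mireds.
M_out = 241.55 + (-116) = 125.55 mireds.
T_out = 10⁶/125.55 = 7965.2 K → 7950 K.

7950 K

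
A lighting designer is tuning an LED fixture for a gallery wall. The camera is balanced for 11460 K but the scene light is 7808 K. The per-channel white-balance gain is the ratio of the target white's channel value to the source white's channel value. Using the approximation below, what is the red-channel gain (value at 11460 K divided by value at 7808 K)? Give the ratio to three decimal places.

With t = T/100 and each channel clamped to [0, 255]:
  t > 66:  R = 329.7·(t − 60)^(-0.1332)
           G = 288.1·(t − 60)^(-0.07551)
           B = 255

0.863

At 7808 K (t = 78.08):
  R = 329.7·(78.08 − 60)^(-0.1332) = 329.7·18.08^(-0.1332) = 329.7·0.68005 = 224.213.
At 11460 K (t = 114.6):
  R = 329.7·(114.6 − 60)^(-0.1332) = 329.7·54.6^(-0.1332) = 329.7·0.58696 = 193.520.
Gain = 193.520 / 224.213 = 0.8631 → 0.863.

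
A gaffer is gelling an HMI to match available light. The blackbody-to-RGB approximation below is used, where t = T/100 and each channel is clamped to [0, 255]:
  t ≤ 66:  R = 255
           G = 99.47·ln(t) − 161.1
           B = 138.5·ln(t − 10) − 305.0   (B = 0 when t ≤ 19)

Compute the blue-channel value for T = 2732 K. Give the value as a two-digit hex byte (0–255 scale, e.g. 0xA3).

0x5A

t = 2732/100 = 27.32; the t ≤ 66 branch applies.
B = 138.5·ln(27.32 − 10) − 305.0 = 138.5·ln 17.32 − 305.0 = 138.5·2.8519 − 305.0 = 89.983.
Rounded: 90; in hex, 0x5A.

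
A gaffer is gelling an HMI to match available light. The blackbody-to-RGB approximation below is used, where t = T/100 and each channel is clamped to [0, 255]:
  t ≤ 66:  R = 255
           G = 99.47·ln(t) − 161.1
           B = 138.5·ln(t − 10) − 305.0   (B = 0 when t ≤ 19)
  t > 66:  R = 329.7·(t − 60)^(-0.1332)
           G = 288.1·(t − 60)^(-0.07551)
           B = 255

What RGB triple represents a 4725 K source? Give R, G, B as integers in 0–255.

R=255, G=222, B=196

t = 4725/100 = 47.25; the t ≤ 66 branch applies.
R = 255 by definition for t ≤ 66.
G = 99.47·ln 47.25 − 161.1 = 99.47·3.8555 − 161.1 = 222.402.
B = 138.5·ln(47.25 − 10) − 305.0 = 138.5·ln 37.25 − 305.0 = 138.5·3.6177 − 305.0 = 196.045.
Rounded: (255, 222, 196).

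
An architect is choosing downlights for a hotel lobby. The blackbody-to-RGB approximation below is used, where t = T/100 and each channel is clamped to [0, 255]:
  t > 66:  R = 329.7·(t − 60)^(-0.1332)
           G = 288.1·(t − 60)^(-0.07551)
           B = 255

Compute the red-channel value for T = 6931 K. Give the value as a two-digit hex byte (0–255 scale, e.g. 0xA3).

0xF5

t = 6931/100 = 69.31; the t > 66 branch applies.
R = 329.7·(69.31 − 60)^(-0.1332) = 329.7·9.31^(-0.1332) = 329.7·0.74291 = 244.937.
Rounded: 245; in hex, 0xF5.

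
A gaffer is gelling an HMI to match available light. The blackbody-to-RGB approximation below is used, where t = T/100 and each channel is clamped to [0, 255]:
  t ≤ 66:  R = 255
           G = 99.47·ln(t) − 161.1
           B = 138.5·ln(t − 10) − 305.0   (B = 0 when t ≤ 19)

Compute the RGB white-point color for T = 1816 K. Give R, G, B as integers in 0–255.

R=255, G=127, B=0

t = 1816/100 = 18.16; the t ≤ 66 branch applies.
R = 255 by definition for t ≤ 66.
G = 99.47·ln 18.16 − 161.1 = 99.47·2.8992 − 161.1 = 127.286.
t = 18.16 ≤ 19, so B = 0.
Rounded: (255, 127, 0).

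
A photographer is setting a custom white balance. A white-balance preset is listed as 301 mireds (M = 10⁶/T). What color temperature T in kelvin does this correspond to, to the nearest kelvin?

T = 10⁶ / 301 = 3322.26 K → 3322 K.

3322 K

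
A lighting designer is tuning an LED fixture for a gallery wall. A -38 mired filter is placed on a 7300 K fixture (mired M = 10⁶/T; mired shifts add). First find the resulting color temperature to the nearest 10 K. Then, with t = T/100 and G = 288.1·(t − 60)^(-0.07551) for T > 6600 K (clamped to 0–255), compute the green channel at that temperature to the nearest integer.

M_in = 10⁶/7300 = 136.99; M_out = 136.99 + (-38) = 98.99.
T_out = 10⁶/98.99 = 10102.4 K → 10100 K; t = 101.
G = 288.1·(101 − 60)^(-0.07551) = 288.1·41^(-0.07551) = 288.1·0.75547 = 217.652.
Rounded: 218.

218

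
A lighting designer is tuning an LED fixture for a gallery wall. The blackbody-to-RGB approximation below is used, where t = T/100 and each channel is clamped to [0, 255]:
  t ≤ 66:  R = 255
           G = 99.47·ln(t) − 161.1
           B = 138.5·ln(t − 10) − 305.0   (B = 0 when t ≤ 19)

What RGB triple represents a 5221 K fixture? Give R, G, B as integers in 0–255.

R=255, G=232, B=213

t = 5221/100 = 52.21; the t ≤ 66 branch applies.
R = 255 by definition for t ≤ 66.
G = 99.47·ln 52.21 − 161.1 = 99.47·3.9553 − 161.1 = 232.331.
B = 138.5·ln(52.21 − 10) − 305.0 = 138.5·ln 42.21 − 305.0 = 138.5·3.7427 − 305.0 = 213.358.
Rounded: (255, 232, 213).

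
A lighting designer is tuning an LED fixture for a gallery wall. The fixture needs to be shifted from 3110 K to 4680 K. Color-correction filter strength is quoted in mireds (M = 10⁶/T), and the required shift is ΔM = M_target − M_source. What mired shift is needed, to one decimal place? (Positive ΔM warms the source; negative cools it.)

-107.9 mireds

M_source = 10⁶/3110 = 321.543; M_target = 10⁶/4680 = 213.675.
ΔM = 213.675 − 321.543 = -107.868 → -107.9 mireds, a cooling shift.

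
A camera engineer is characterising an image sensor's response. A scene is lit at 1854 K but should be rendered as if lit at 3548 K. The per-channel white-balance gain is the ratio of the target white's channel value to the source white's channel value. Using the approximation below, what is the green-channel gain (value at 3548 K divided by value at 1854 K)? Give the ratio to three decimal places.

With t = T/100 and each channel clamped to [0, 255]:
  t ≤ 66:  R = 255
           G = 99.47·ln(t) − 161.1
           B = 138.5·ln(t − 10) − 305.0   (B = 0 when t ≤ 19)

1.499

At 1854 K (t = 18.54):
  G = 99.47·ln 18.54 − 161.1 = 99.47·2.9199 − 161.1 = 129.345.
At 3548 K (t = 35.48):
  G = 99.47·ln 35.48 − 161.1 = 99.47·3.5690 − 161.1 = 193.905.
Gain = 193.905 / 129.345 = 1.4991 → 1.499.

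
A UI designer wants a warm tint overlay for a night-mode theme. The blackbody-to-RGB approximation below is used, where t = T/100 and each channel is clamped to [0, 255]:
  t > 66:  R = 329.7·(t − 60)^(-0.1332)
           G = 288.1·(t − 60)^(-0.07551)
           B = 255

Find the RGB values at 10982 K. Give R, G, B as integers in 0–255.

R=196, G=214, B=255

t = 10982/100 = 109.82; the t > 66 branch applies.
R = 329.7·(109.82 − 60)^(-0.1332) = 329.7·49.82^(-0.1332) = 329.7·0.59416 = 195.896.
G = 288.1·(109.82 − 60)^(-0.07551) = 288.1·49.82^(-0.07551) = 288.1·0.74444 = 214.473.
B = 255 by definition for t > 66.
Rounded: (196, 214, 255).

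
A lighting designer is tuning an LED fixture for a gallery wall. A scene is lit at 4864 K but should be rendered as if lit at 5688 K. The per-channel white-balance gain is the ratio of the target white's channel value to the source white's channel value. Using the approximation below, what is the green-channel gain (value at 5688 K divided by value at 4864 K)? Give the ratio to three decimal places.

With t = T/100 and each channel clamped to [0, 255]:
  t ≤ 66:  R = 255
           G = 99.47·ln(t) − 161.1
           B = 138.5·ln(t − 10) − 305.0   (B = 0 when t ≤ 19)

At 4864 K (t = 48.64):
  G = 99.47·ln 48.64 − 161.1 = 99.47·3.8844 − 161.1 = 225.286.
At 5688 K (t = 56.88):
  G = 99.47·ln 56.88 − 161.1 = 99.47·4.0409 − 161.1 = 240.853.
Gain = 240.853 / 225.286 = 1.0691 → 1.069.

1.069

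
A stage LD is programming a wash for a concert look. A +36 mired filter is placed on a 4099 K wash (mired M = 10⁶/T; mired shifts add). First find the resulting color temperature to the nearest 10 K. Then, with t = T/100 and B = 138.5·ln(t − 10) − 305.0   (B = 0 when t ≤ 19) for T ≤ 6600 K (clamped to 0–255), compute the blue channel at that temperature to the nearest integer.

145

M_in = 10⁶/4099 = 243.96; M_out = 243.96 + (+36) = 279.96.
T_out = 10⁶/279.96 = 3571.9 K → 3570 K; t = 35.7.
B = 138.5·ln(35.7 − 10) − 305.0 = 138.5·ln 25.7 − 305.0 = 138.5·3.2465 − 305.0 = 144.639.
Rounded: 145.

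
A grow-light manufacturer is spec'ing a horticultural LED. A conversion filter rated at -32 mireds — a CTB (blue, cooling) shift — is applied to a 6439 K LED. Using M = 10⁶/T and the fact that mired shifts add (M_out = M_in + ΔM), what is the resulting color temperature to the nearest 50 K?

8100 K

M_in = 10⁶/6439 = 155.30 mireds.
M_out = 155.30 + (-32) = 123.30 mireds.
T_out = 10⁶/123.30 = 8110.1 K → 8100 K.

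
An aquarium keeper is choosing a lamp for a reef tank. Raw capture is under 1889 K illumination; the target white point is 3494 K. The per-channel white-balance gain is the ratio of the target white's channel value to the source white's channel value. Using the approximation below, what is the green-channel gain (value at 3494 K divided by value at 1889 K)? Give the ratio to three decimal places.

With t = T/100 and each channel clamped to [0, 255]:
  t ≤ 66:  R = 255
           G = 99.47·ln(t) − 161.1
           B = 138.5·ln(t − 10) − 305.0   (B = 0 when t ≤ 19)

At 1889 K (t = 18.89):
  G = 99.47·ln 18.89 − 161.1 = 99.47·2.9386 − 161.1 = 131.206.
At 3494 K (t = 34.94):
  G = 99.47·ln 34.94 − 161.1 = 99.47·3.5536 − 161.1 = 192.380.
Gain = 192.380 / 131.206 = 1.4662 → 1.466.

1.466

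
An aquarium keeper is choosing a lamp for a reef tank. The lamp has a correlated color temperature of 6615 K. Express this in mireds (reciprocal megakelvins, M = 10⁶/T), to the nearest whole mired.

151 mireds

M = 10⁶ / 6615 = 151.172 → 151 mireds.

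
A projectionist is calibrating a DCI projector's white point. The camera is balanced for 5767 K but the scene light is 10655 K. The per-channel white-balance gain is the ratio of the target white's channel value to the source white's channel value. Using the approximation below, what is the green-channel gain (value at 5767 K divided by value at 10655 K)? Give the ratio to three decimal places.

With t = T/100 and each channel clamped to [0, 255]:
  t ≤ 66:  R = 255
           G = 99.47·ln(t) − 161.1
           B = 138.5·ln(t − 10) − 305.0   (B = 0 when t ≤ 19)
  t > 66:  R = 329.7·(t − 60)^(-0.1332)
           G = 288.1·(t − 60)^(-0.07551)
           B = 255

1.124

At 10655 K (t = 106.55):
  G = 288.1·(106.55 − 60)^(-0.07551) = 288.1·46.55^(-0.07551) = 288.1·0.74826 = 215.575.
At 5767 K (t = 57.67):
  G = 99.47·ln 57.67 − 161.1 = 99.47·4.0547 − 161.1 = 242.225.
Gain = 242.225 / 215.575 = 1.1236 → 1.124.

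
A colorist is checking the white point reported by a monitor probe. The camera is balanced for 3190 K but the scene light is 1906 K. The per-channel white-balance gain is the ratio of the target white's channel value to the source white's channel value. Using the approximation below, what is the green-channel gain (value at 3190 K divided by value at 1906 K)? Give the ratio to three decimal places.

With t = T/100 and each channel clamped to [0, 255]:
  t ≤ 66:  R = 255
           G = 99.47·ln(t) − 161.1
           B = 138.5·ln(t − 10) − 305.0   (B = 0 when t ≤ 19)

At 1906 K (t = 19.06):
  G = 99.47·ln 19.06 − 161.1 = 99.47·2.9476 − 161.1 = 132.097.
At 3190 K (t = 31.9):
  G = 99.47·ln 31.9 − 161.1 = 99.47·3.4626 − 161.1 = 183.325.
Gain = 183.325 / 132.097 = 1.3878 → 1.388.

1.388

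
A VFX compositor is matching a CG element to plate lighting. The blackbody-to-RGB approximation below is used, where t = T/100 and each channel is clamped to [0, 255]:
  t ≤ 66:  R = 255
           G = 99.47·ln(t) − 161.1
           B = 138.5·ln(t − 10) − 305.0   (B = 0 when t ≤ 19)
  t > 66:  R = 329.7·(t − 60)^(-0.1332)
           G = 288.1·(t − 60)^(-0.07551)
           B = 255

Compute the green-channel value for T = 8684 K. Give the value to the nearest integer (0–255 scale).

t = 8684/100 = 86.84; the t > 66 branch applies.
G = 288.1·(86.84 − 60)^(-0.07551) = 288.1·26.84^(-0.07551) = 288.1·0.78003 = 224.727.
Rounded: 225.

225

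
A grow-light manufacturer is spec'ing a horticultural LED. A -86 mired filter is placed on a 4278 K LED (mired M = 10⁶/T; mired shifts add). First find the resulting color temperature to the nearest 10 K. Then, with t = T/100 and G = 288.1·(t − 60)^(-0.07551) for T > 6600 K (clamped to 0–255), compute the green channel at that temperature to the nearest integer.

M_in = 10⁶/4278 = 233.75; M_out = 233.75 + (-86) = 147.75.
T_out = 10⁶/147.75 = 6768.0 K → 6770 K; t = 67.7.
G = 288.1·(67.7 − 60)^(-0.07551) = 288.1·7.7^(-0.07551) = 288.1·0.85716 = 246.947.
Rounded: 247.

247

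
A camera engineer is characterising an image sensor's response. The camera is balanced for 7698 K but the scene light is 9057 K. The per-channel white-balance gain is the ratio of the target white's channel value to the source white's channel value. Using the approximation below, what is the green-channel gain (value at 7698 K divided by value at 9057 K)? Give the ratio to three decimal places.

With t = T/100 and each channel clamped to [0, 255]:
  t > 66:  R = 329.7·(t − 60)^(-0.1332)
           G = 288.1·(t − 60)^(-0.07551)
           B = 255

1.045

At 9057 K (t = 90.57):
  G = 288.1·(90.57 − 60)^(-0.07551) = 288.1·30.57^(-0.07551) = 288.1·0.77241 = 222.530.
At 7698 K (t = 76.98):
  G = 288.1·(76.98 − 60)^(-0.07551) = 288.1·16.98^(-0.07551) = 288.1·0.80747 = 232.633.
Gain = 232.633 / 222.530 = 1.0454 → 1.045.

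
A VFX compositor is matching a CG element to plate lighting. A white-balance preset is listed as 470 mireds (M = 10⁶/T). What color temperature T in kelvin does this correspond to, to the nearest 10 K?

T = 10⁶ / 470 = 2127.66 K → 2130 K.

2130 K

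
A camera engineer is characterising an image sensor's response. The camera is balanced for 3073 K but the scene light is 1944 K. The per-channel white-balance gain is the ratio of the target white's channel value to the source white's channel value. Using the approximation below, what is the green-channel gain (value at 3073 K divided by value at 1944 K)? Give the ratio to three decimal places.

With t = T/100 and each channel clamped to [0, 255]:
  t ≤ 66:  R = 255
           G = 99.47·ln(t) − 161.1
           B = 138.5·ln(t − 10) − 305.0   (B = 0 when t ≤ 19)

At 1944 K (t = 19.44):
  G = 99.47·ln 19.44 − 161.1 = 99.47·2.9673 − 161.1 = 134.061.
At 3073 K (t = 30.73):
  G = 99.47·ln 30.73 − 161.1 = 99.47·3.4252 − 161.1 = 179.609.
Gain = 179.609 / 134.061 = 1.3398 → 1.340.

1.340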